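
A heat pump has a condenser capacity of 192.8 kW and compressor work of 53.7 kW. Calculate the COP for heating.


COP_hp = Q_cond / W
COP_hp = 192.8 / 53.7
COP_hp = 3.59

3.59


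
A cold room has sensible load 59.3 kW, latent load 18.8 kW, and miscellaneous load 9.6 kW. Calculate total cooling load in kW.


Q_total = Q_s + Q_l + Q_misc
Q_total = 59.3 + 18.8 + 9.6
Q_total = 87.7 kW

87.7


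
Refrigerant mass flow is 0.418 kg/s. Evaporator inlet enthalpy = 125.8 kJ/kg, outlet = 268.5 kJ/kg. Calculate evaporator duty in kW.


dh = 268.5 - 125.8 = 142.7 kJ/kg
Q_evap = m_dot * dh = 0.418 * 142.7
Q_evap = 59.65 kW

59.65


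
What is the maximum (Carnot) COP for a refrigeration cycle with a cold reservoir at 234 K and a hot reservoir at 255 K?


dT = 255 - 234 = 21 K
COP_carnot = T_cold / dT = 234 / 21
COP_carnot = 11.143

11.143


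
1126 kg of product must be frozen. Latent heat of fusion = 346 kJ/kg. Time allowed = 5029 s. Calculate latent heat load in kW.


Q_lat = m * h_fg / t
Q_lat = 1126 * 346 / 5029
Q_lat = 77.47 kW

77.47


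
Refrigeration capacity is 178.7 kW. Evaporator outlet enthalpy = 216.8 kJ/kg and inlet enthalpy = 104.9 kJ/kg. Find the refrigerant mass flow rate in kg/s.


dh = 216.8 - 104.9 = 111.9 kJ/kg
m_dot = Q / dh = 178.7 / 111.9 = 1.597 kg/s

1.597


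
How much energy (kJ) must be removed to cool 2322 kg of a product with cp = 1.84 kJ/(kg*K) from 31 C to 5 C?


dT = 31 - (5) = 26 K
Q = m * cp * dT = 2322 * 1.84 * 26
Q = 111084 kJ

111084


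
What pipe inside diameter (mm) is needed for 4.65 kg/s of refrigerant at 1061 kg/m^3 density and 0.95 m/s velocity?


A = m_dot / (rho * v) = 4.65 / (1061 * 0.95) = 0.004613324074 m^2
d = sqrt(4*A/pi) * 1000
d = 76.6 mm

76.6


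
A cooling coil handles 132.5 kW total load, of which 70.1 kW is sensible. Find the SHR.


SHR = Q_sensible / Q_total
SHR = 70.1 / 132.5
SHR = 0.529

0.529


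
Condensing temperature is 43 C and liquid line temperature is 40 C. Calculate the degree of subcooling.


Subcooling = T_cond - T_liquid
Subcooling = 43 - 40
Subcooling = 3 K

3


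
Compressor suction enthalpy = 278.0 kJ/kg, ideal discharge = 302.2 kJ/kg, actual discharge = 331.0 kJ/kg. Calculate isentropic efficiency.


dh_ideal = 302.2 - 278.0 = 24.2 kJ/kg
dh_actual = 331.0 - 278.0 = 53.0 kJ/kg
eta_s = dh_ideal / dh_actual = 24.2 / 53.0
eta_s = 0.4566

0.4566


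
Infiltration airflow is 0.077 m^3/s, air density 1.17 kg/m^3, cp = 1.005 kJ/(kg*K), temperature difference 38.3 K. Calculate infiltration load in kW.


Q = V_dot * rho * cp * dT
Q = 0.077 * 1.17 * 1.005 * 38.3
Q = 3.468 kW

3.468


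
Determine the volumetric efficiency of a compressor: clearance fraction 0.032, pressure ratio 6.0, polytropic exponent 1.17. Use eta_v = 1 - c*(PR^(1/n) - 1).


PR^(1/n) = 6.0^(1/1.17) = 4.62473166
eta_v = 1 - 0.032 * (4.62473166 - 1)
eta_v = 0.884

0.884


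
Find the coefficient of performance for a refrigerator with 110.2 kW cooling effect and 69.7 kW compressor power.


COP = Q_evap / W
COP = 110.2 / 69.7
COP = 1.581

1.581


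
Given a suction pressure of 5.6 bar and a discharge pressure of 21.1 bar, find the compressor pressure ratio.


PR = P_high / P_low
PR = 21.1 / 5.6
PR = 3.768

3.768


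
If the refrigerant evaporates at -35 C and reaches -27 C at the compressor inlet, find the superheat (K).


Superheat = T_suction - T_evap
Superheat = -27 - (-35)
Superheat = 8 K

8


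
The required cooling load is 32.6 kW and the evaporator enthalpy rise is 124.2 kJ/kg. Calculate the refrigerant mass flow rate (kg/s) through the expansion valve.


m_dot = Q / dh
m_dot = 32.6 / 124.2
m_dot = 0.2625 kg/s

0.2625


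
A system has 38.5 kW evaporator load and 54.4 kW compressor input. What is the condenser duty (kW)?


Q_cond = Q_evap + W
Q_cond = 38.5 + 54.4
Q_cond = 92.9 kW

92.9


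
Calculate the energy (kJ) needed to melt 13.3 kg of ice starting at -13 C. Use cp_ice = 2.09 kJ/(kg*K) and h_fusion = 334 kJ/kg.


Sensible heat = cp * dT = 2.09 * 13 = 27.17 kJ/kg
Total per kg = 27.17 + 334 = 361.17 kJ/kg
Q = m * total = 13.3 * 361.17
Q = 4803.6 kJ

4803.6


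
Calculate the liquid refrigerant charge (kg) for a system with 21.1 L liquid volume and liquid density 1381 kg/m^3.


Charge = V * rho / 1000
Charge = 21.1 * 1381 / 1000
Charge = 29.14 kg

29.14


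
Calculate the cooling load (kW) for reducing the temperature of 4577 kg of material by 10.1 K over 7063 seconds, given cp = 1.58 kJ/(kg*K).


Q = m * cp * dT / t
Q = 4577 * 1.58 * 10.1 / 7063
Q = 10.341 kW

10.341


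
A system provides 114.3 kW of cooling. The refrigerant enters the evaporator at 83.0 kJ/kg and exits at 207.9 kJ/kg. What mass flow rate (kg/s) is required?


dh = 207.9 - 83.0 = 124.9 kJ/kg
m_dot = Q / dh = 114.3 / 124.9 = 0.9151 kg/s

0.9151


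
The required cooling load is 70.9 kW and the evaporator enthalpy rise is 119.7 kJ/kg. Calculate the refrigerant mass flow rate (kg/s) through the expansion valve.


m_dot = Q / dh
m_dot = 70.9 / 119.7
m_dot = 0.5923 kg/s

0.5923


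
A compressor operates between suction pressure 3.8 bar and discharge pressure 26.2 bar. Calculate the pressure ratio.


PR = P_high / P_low
PR = 26.2 / 3.8
PR = 6.895

6.895


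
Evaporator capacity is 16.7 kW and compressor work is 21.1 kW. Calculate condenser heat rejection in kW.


Q_cond = Q_evap + W
Q_cond = 16.7 + 21.1
Q_cond = 37.8 kW

37.8


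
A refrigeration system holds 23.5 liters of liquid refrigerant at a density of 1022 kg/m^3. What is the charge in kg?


Charge = V * rho / 1000
Charge = 23.5 * 1022 / 1000
Charge = 24.02 kg

24.02


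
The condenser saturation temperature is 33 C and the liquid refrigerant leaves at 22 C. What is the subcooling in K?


Subcooling = T_cond - T_liquid
Subcooling = 33 - 22
Subcooling = 11 K

11


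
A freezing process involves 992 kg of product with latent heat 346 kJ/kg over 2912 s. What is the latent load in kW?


Q_lat = m * h_fg / t
Q_lat = 992 * 346 / 2912
Q_lat = 117.87 kW

117.87


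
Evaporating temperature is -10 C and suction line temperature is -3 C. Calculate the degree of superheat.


Superheat = T_suction - T_evap
Superheat = -3 - (-10)
Superheat = 7 K

7


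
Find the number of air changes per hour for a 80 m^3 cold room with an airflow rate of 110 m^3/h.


ACH = flow / volume
ACH = 110 / 80
ACH = 1.375

1.375


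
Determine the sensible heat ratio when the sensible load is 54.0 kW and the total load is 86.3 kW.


SHR = Q_sensible / Q_total
SHR = 54.0 / 86.3
SHR = 0.626

0.626


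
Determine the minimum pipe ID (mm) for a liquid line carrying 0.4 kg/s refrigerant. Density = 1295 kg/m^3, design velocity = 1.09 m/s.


A = m_dot / (rho * v) = 0.4 / (1295 * 1.09) = 0.0002833764302 m^2
d = sqrt(4*A/pi) * 1000
d = 19.0 mm

19.0


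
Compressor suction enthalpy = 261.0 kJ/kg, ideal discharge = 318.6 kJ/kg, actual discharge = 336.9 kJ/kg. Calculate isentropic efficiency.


dh_ideal = 318.6 - 261.0 = 57.6 kJ/kg
dh_actual = 336.9 - 261.0 = 75.9 kJ/kg
eta_s = dh_ideal / dh_actual = 57.6 / 75.9
eta_s = 0.7589

0.7589


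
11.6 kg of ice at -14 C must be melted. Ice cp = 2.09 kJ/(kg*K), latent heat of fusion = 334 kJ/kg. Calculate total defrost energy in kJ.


Sensible heat = cp * dT = 2.09 * 14 = 29.26 kJ/kg
Total per kg = 29.26 + 334 = 363.26 kJ/kg
Q = m * total = 11.6 * 363.26
Q = 4213.8 kJ

4213.8


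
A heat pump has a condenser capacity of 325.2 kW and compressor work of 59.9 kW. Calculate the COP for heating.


COP_hp = Q_cond / W
COP_hp = 325.2 / 59.9
COP_hp = 5.429

5.429


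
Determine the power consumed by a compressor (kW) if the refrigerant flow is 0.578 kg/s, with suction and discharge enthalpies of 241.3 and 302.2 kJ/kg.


dh = 302.2 - 241.3 = 60.9 kJ/kg
W = m_dot * dh = 0.578 * 60.9 = 35.2 kW

35.2


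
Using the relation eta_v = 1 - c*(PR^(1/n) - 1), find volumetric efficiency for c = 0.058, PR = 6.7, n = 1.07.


PR^(1/n) = 6.7^(1/1.07) = 5.9160594
eta_v = 1 - 0.058 * (5.9160594 - 1)
eta_v = 0.7149

0.7149


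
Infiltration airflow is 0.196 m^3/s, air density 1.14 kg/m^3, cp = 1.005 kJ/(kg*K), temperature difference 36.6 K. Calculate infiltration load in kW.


Q = V_dot * rho * cp * dT
Q = 0.196 * 1.14 * 1.005 * 36.6
Q = 8.219 kW

8.219


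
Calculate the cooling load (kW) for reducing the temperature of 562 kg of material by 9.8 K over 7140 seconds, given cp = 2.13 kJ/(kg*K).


Q = m * cp * dT / t
Q = 562 * 2.13 * 9.8 / 7140
Q = 1.643 kW

1.643


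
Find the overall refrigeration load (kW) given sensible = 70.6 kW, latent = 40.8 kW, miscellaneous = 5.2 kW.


Q_total = Q_s + Q_l + Q_misc
Q_total = 70.6 + 40.8 + 5.2
Q_total = 116.6 kW

116.6


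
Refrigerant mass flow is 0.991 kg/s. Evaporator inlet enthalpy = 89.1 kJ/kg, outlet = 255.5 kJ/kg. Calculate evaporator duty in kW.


dh = 255.5 - 89.1 = 166.4 kJ/kg
Q_evap = m_dot * dh = 0.991 * 166.4
Q_evap = 164.9 kW

164.9


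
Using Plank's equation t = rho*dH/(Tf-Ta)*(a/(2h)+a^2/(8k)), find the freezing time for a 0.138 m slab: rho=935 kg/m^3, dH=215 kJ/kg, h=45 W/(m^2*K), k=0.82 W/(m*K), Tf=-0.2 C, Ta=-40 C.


dT = -0.2 - (-40) = 39.8 K
term1 = a/(2h) = 0.138/(2*45) = 0.001533333333
term2 = a^2/(8k) = 0.138^2/(8*0.82) = 0.00290304878
t = rho*dH*1000/dT * (term1 + term2)
t = 935*215*1000/39.8 * (0.001533333333 + 0.00290304878)
t = 22408 s

22408


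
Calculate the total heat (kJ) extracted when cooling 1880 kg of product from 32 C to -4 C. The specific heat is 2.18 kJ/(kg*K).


dT = 32 - (-4) = 36 K
Q = m * cp * dT = 1880 * 2.18 * 36
Q = 147542 kJ

147542


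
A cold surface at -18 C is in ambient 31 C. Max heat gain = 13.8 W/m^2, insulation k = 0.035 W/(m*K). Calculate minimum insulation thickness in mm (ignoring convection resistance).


dT = 31 - (-18) = 49 K
thickness = k * dT / q_max * 1000
thickness = 0.035 * 49 / 13.8 * 1000
thickness = 124.3 mm

124.3


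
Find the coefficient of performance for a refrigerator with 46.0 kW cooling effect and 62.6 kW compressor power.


COP = Q_evap / W
COP = 46.0 / 62.6
COP = 0.735

0.735


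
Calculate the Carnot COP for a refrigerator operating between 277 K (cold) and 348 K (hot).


dT = 348 - 277 = 71 K
COP_carnot = T_cold / dT = 277 / 71
COP_carnot = 3.901

3.901


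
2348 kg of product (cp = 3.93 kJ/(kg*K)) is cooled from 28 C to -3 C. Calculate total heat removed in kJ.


dT = 28 - (-3) = 31 K
Q = m * cp * dT = 2348 * 3.93 * 31
Q = 286057 kJ

286057


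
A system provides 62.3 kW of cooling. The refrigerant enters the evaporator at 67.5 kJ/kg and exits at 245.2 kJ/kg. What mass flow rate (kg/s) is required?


dh = 245.2 - 67.5 = 177.7 kJ/kg
m_dot = Q / dh = 62.3 / 177.7 = 0.3506 kg/s

0.3506


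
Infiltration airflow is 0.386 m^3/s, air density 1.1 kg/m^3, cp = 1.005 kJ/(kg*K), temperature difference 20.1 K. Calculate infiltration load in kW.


Q = V_dot * rho * cp * dT
Q = 0.386 * 1.1 * 1.005 * 20.1
Q = 8.577 kW

8.577


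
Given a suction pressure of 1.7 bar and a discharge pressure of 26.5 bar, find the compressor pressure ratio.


PR = P_high / P_low
PR = 26.5 / 1.7
PR = 15.588

15.588


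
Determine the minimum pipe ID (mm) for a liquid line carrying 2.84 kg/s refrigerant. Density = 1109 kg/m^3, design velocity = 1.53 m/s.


A = m_dot / (rho * v) = 2.84 / (1109 * 1.53) = 0.001673768395 m^2
d = sqrt(4*A/pi) * 1000
d = 46.2 mm

46.2


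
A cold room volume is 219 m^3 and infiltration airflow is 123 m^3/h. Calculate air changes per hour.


ACH = flow / volume
ACH = 123 / 219
ACH = 0.562

0.562


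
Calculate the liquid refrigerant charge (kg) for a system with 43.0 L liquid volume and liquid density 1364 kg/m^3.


Charge = V * rho / 1000
Charge = 43.0 * 1364 / 1000
Charge = 58.65 kg

58.65


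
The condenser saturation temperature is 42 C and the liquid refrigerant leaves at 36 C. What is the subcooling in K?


Subcooling = T_cond - T_liquid
Subcooling = 42 - 36
Subcooling = 6 K

6


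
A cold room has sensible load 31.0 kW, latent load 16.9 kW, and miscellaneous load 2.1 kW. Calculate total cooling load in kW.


Q_total = Q_s + Q_l + Q_misc
Q_total = 31.0 + 16.9 + 2.1
Q_total = 50.0 kW

50.0


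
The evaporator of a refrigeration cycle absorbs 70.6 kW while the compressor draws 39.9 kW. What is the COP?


COP = Q_evap / W
COP = 70.6 / 39.9
COP = 1.769

1.769


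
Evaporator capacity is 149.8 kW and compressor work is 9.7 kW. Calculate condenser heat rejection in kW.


Q_cond = Q_evap + W
Q_cond = 149.8 + 9.7
Q_cond = 159.5 kW

159.5


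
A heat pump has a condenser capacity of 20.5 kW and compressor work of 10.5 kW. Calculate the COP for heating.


COP_hp = Q_cond / W
COP_hp = 20.5 / 10.5
COP_hp = 1.952

1.952


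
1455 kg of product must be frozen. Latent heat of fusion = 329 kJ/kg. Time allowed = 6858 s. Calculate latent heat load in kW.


Q_lat = m * h_fg / t
Q_lat = 1455 * 329 / 6858
Q_lat = 69.8 kW

69.8


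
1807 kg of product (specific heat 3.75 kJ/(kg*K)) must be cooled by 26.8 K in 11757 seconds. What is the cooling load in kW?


Q = m * cp * dT / t
Q = 1807 * 3.75 * 26.8 / 11757
Q = 15.446 kW

15.446


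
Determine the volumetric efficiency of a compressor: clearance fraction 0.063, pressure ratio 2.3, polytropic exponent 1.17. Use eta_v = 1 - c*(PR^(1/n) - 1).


PR^(1/n) = 2.3^(1/1.17) = 2.03783535
eta_v = 1 - 0.063 * (2.03783535 - 1)
eta_v = 0.9346

0.9346


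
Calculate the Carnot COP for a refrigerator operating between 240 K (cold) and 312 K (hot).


dT = 312 - 240 = 72 K
COP_carnot = T_cold / dT = 240 / 72
COP_carnot = 3.333

3.333


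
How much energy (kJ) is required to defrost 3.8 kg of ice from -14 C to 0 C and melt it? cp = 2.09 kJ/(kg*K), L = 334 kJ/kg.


Sensible heat = cp * dT = 2.09 * 14 = 29.26 kJ/kg
Total per kg = 29.26 + 334 = 363.26 kJ/kg
Q = m * total = 3.8 * 363.26
Q = 1380.4 kJ

1380.4


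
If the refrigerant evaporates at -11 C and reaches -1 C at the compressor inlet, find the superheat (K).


Superheat = T_suction - T_evap
Superheat = -1 - (-11)
Superheat = 10 K

10


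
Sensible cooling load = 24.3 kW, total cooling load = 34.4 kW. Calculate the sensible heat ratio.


SHR = Q_sensible / Q_total
SHR = 24.3 / 34.4
SHR = 0.706

0.706


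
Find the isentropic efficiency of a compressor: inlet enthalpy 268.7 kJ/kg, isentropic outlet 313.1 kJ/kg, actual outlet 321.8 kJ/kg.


dh_ideal = 313.1 - 268.7 = 44.4 kJ/kg
dh_actual = 321.8 - 268.7 = 53.1 kJ/kg
eta_s = dh_ideal / dh_actual = 44.4 / 53.1
eta_s = 0.8362

0.8362


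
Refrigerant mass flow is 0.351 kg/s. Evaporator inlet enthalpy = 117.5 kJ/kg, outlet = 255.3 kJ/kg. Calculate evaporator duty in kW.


dh = 255.3 - 117.5 = 137.8 kJ/kg
Q_evap = m_dot * dh = 0.351 * 137.8
Q_evap = 48.37 kW

48.37


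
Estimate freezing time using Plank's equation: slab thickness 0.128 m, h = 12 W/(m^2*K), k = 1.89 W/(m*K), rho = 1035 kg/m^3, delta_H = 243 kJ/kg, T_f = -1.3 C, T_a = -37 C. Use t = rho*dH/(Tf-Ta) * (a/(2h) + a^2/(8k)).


dT = -1.3 - (-37) = 35.7 K
term1 = a/(2h) = 0.128/(2*12) = 0.005333333333
term2 = a^2/(8k) = 0.128^2/(8*1.89) = 0.001083597884
t = rho*dH*1000/dT * (term1 + term2)
t = 1035*243*1000/35.7 * (0.005333333333 + 0.001083597884)
t = 45207 s

45207


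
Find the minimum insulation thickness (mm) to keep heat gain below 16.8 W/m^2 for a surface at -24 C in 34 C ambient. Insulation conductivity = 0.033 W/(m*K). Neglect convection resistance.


dT = 34 - (-24) = 58 K
thickness = k * dT / q_max * 1000
thickness = 0.033 * 58 / 16.8 * 1000
thickness = 113.9 mm

113.9


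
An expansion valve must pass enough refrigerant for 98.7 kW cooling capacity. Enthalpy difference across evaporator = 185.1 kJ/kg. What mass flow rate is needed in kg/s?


m_dot = Q / dh
m_dot = 98.7 / 185.1
m_dot = 0.5332 kg/s

0.5332


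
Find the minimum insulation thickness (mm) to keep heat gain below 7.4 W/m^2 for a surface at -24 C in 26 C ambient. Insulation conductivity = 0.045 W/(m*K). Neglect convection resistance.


dT = 26 - (-24) = 50 K
thickness = k * dT / q_max * 1000
thickness = 0.045 * 50 / 7.4 * 1000
thickness = 304.1 mm

304.1


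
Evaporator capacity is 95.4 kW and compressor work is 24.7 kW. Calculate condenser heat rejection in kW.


Q_cond = Q_evap + W
Q_cond = 95.4 + 24.7
Q_cond = 120.1 kW

120.1


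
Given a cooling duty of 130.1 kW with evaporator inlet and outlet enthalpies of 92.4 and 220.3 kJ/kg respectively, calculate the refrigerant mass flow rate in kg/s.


dh = 220.3 - 92.4 = 127.9 kJ/kg
m_dot = Q / dh = 130.1 / 127.9 = 1.0172 kg/s

1.0172


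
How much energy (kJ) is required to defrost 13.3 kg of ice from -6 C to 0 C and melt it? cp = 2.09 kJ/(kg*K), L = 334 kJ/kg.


Sensible heat = cp * dT = 2.09 * 6 = 12.54 kJ/kg
Total per kg = 12.54 + 334 = 346.54 kJ/kg
Q = m * total = 13.3 * 346.54
Q = 4609.0 kJ

4609.0


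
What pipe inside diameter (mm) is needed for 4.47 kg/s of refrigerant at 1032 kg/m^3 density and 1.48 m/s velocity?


A = m_dot / (rho * v) = 4.47 / (1032 * 1.48) = 0.002926618479 m^2
d = sqrt(4*A/pi) * 1000
d = 61.0 mm

61.0


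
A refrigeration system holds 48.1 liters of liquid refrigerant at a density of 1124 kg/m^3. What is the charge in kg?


Charge = V * rho / 1000
Charge = 48.1 * 1124 / 1000
Charge = 54.06 kg

54.06


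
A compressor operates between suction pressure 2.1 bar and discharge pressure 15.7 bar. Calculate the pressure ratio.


PR = P_high / P_low
PR = 15.7 / 2.1
PR = 7.476

7.476


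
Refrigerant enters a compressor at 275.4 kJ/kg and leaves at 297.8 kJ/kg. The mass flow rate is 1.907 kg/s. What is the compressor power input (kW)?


dh = 297.8 - 275.4 = 22.4 kJ/kg
W = m_dot * dh = 1.907 * 22.4 = 42.72 kW

42.72


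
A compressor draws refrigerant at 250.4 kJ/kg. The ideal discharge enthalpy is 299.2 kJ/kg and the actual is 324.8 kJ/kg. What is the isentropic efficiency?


dh_ideal = 299.2 - 250.4 = 48.8 kJ/kg
dh_actual = 324.8 - 250.4 = 74.4 kJ/kg
eta_s = dh_ideal / dh_actual = 48.8 / 74.4
eta_s = 0.6559

0.6559


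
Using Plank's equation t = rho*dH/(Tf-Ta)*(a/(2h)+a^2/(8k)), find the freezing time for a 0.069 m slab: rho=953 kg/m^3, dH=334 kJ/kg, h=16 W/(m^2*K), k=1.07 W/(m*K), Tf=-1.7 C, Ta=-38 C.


dT = -1.7 - (-38) = 36.3 K
term1 = a/(2h) = 0.069/(2*16) = 0.00215625
term2 = a^2/(8k) = 0.069^2/(8*1.07) = 0.0005561915888
t = rho*dH*1000/dT * (term1 + term2)
t = 953*334*1000/36.3 * (0.00215625 + 0.0005561915888)
t = 23784 s

23784


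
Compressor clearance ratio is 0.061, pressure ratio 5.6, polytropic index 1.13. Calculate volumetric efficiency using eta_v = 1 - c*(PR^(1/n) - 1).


PR^(1/n) = 5.6^(1/1.13) = 4.59317824
eta_v = 1 - 0.061 * (4.59317824 - 1)
eta_v = 0.7808

0.7808


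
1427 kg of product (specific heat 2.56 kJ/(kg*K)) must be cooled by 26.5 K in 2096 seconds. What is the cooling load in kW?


Q = m * cp * dT / t
Q = 1427 * 2.56 * 26.5 / 2096
Q = 46.187 kW

46.187


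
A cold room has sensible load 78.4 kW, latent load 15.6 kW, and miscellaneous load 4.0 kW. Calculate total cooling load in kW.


Q_total = Q_s + Q_l + Q_misc
Q_total = 78.4 + 15.6 + 4.0
Q_total = 98.0 kW

98.0


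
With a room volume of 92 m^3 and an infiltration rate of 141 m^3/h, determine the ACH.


ACH = flow / volume
ACH = 141 / 92
ACH = 1.533

1.533


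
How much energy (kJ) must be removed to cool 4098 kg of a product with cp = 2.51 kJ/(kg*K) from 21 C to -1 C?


dT = 21 - (-1) = 22 K
Q = m * cp * dT = 4098 * 2.51 * 22
Q = 226292 kJ

226292


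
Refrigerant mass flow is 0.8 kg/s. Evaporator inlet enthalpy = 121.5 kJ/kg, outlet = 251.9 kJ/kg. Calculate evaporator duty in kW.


dh = 251.9 - 121.5 = 130.4 kJ/kg
Q_evap = m_dot * dh = 0.8 * 130.4
Q_evap = 104.32 kW

104.32


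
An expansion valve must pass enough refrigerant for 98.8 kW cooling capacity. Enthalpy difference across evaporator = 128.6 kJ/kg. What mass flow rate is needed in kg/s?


m_dot = Q / dh
m_dot = 98.8 / 128.6
m_dot = 0.7683 kg/s

0.7683


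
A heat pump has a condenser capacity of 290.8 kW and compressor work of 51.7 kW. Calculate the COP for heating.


COP_hp = Q_cond / W
COP_hp = 290.8 / 51.7
COP_hp = 5.625

5.625


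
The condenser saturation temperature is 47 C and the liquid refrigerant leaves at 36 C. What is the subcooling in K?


Subcooling = T_cond - T_liquid
Subcooling = 47 - 36
Subcooling = 11 K

11


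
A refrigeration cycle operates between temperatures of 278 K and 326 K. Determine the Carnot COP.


dT = 326 - 278 = 48 K
COP_carnot = T_cold / dT = 278 / 48
COP_carnot = 5.792

5.792


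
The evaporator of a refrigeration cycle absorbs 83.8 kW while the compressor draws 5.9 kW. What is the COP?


COP = Q_evap / W
COP = 83.8 / 5.9
COP = 14.203

14.203


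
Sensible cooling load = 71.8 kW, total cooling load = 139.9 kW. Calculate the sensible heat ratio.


SHR = Q_sensible / Q_total
SHR = 71.8 / 139.9
SHR = 0.513

0.513


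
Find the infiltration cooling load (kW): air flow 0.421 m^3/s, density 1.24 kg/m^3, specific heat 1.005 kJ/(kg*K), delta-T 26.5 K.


Q = V_dot * rho * cp * dT
Q = 0.421 * 1.24 * 1.005 * 26.5
Q = 13.903 kW

13.903


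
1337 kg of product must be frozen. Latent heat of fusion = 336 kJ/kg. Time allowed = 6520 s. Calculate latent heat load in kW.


Q_lat = m * h_fg / t
Q_lat = 1337 * 336 / 6520
Q_lat = 68.9 kW

68.9


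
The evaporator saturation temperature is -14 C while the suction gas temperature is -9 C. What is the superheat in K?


Superheat = T_suction - T_evap
Superheat = -9 - (-14)
Superheat = 5 K

5


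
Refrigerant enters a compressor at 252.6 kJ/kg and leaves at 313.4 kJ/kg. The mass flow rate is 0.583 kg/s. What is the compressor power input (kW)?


dh = 313.4 - 252.6 = 60.8 kJ/kg
W = m_dot * dh = 0.583 * 60.8 = 35.45 kW

35.45


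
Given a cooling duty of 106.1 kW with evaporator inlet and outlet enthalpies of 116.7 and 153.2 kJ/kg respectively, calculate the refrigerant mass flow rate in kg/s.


dh = 153.2 - 116.7 = 36.5 kJ/kg
m_dot = Q / dh = 106.1 / 36.5 = 2.9068 kg/s

2.9068


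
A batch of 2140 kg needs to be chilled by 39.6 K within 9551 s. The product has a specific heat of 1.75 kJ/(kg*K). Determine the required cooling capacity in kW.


Q = m * cp * dT / t
Q = 2140 * 1.75 * 39.6 / 9551
Q = 15.527 kW

15.527


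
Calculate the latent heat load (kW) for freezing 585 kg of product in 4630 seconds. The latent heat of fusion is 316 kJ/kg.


Q_lat = m * h_fg / t
Q_lat = 585 * 316 / 4630
Q_lat = 39.93 kW

39.93


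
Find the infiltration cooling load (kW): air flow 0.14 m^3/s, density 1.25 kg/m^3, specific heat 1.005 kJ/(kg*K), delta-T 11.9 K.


Q = V_dot * rho * cp * dT
Q = 0.14 * 1.25 * 1.005 * 11.9
Q = 2.093 kW

2.093


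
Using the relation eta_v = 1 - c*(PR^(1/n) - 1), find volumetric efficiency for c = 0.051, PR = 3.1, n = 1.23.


PR^(1/n) = 3.1^(1/1.23) = 2.50888672
eta_v = 1 - 0.051 * (2.50888672 - 1)
eta_v = 0.923

0.923


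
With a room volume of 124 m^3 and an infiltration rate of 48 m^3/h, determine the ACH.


ACH = flow / volume
ACH = 48 / 124
ACH = 0.387

0.387


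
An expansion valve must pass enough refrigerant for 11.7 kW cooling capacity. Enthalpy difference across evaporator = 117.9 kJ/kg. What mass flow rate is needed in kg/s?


m_dot = Q / dh
m_dot = 11.7 / 117.9
m_dot = 0.0992 kg/s

0.0992


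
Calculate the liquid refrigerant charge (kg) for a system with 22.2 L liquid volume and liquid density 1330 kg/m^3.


Charge = V * rho / 1000
Charge = 22.2 * 1330 / 1000
Charge = 29.53 kg

29.53


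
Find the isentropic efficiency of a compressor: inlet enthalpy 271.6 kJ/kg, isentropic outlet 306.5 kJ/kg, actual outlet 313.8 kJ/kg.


dh_ideal = 306.5 - 271.6 = 34.9 kJ/kg
dh_actual = 313.8 - 271.6 = 42.2 kJ/kg
eta_s = dh_ideal / dh_actual = 34.9 / 42.2
eta_s = 0.827

0.827


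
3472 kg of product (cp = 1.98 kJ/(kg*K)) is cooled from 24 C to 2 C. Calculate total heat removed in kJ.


dT = 24 - (2) = 22 K
Q = m * cp * dT = 3472 * 1.98 * 22
Q = 151240 kJ

151240


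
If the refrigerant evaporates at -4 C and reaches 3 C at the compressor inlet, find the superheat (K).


Superheat = T_suction - T_evap
Superheat = 3 - (-4)
Superheat = 7 K

7


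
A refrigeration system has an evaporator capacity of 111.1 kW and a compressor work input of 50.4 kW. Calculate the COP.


COP = Q_evap / W
COP = 111.1 / 50.4
COP = 2.204

2.204


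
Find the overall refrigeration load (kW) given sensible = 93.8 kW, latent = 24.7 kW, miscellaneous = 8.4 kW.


Q_total = Q_s + Q_l + Q_misc
Q_total = 93.8 + 24.7 + 8.4
Q_total = 126.9 kW

126.9


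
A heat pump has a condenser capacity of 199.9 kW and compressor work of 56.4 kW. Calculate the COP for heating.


COP_hp = Q_cond / W
COP_hp = 199.9 / 56.4
COP_hp = 3.544

3.544


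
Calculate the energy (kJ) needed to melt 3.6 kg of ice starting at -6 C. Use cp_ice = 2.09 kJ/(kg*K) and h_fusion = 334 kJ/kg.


Sensible heat = cp * dT = 2.09 * 6 = 12.54 kJ/kg
Total per kg = 12.54 + 334 = 346.54 kJ/kg
Q = m * total = 3.6 * 346.54
Q = 1247.5 kJ

1247.5


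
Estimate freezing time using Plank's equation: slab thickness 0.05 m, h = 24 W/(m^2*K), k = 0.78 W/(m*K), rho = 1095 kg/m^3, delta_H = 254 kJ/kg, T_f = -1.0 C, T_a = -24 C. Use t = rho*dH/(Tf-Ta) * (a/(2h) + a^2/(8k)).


dT = -1.0 - (-24) = 23.0 K
term1 = a/(2h) = 0.05/(2*24) = 0.001041666667
term2 = a^2/(8k) = 0.05^2/(8*0.78) = 0.0004006410256
t = rho*dH*1000/dT * (term1 + term2)
t = 1095*254*1000/23.0 * (0.001041666667 + 0.0004006410256)
t = 17441 s

17441


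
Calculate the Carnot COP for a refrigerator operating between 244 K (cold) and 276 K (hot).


dT = 276 - 244 = 32 K
COP_carnot = T_cold / dT = 244 / 32
COP_carnot = 7.625

7.625


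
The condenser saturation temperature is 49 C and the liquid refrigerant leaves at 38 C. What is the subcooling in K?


Subcooling = T_cond - T_liquid
Subcooling = 49 - 38
Subcooling = 11 K

11


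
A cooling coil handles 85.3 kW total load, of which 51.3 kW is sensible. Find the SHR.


SHR = Q_sensible / Q_total
SHR = 51.3 / 85.3
SHR = 0.601

0.601


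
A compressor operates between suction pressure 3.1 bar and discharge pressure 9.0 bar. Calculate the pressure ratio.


PR = P_high / P_low
PR = 9.0 / 3.1
PR = 2.903

2.903


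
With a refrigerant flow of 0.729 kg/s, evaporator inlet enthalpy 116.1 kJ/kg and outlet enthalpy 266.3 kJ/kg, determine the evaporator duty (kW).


dh = 266.3 - 116.1 = 150.2 kJ/kg
Q_evap = m_dot * dh = 0.729 * 150.2
Q_evap = 109.5 kW

109.5


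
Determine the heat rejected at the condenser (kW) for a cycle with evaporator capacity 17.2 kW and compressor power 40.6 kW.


Q_cond = Q_evap + W
Q_cond = 17.2 + 40.6
Q_cond = 57.8 kW

57.8


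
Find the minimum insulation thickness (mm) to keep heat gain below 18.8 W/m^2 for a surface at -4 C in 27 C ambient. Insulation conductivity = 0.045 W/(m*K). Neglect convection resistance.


dT = 27 - (-4) = 31 K
thickness = k * dT / q_max * 1000
thickness = 0.045 * 31 / 18.8 * 1000
thickness = 74.2 mm

74.2


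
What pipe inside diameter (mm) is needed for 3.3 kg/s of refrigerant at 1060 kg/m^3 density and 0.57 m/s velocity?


A = m_dot / (rho * v) = 3.3 / (1060 * 0.57) = 0.005461767627 m^2
d = sqrt(4*A/pi) * 1000
d = 83.4 mm

83.4


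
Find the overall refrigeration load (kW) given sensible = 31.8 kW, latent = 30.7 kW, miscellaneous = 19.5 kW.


Q_total = Q_s + Q_l + Q_misc
Q_total = 31.8 + 30.7 + 19.5
Q_total = 82.0 kW

82.0


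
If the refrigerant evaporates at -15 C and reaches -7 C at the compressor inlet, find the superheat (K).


Superheat = T_suction - T_evap
Superheat = -7 - (-15)
Superheat = 8 K

8


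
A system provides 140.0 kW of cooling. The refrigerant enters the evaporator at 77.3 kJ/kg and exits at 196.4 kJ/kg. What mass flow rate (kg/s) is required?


dh = 196.4 - 77.3 = 119.1 kJ/kg
m_dot = Q / dh = 140.0 / 119.1 = 1.1755 kg/s

1.1755


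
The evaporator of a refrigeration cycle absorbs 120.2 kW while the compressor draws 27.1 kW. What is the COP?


COP = Q_evap / W
COP = 120.2 / 27.1
COP = 4.435

4.435


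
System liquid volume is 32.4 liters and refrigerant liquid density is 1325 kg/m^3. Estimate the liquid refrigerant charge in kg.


Charge = V * rho / 1000
Charge = 32.4 * 1325 / 1000
Charge = 42.93 kg

42.93


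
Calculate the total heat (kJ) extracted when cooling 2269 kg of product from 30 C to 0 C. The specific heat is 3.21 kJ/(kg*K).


dT = 30 - (0) = 30 K
Q = m * cp * dT = 2269 * 3.21 * 30
Q = 218505 kJ

218505


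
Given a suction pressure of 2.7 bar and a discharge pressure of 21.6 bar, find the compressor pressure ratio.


PR = P_high / P_low
PR = 21.6 / 2.7
PR = 8.0

8.0


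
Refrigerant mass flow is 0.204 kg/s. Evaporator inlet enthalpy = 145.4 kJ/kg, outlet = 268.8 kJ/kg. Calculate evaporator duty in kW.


dh = 268.8 - 145.4 = 123.4 kJ/kg
Q_evap = m_dot * dh = 0.204 * 123.4
Q_evap = 25.17 kW

25.17


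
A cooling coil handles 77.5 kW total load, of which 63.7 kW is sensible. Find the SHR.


SHR = Q_sensible / Q_total
SHR = 63.7 / 77.5
SHR = 0.822

0.822


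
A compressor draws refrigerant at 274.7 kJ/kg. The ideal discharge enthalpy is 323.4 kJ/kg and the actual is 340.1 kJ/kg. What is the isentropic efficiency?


dh_ideal = 323.4 - 274.7 = 48.7 kJ/kg
dh_actual = 340.1 - 274.7 = 65.4 kJ/kg
eta_s = dh_ideal / dh_actual = 48.7 / 65.4
eta_s = 0.7446

0.7446


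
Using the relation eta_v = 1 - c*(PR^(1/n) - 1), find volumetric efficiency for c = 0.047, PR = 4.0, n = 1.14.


PR^(1/n) = 4.0^(1/1.14) = 3.37382692
eta_v = 1 - 0.047 * (3.37382692 - 1)
eta_v = 0.8884

0.8884


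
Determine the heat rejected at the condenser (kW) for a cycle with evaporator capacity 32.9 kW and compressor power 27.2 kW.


Q_cond = Q_evap + W
Q_cond = 32.9 + 27.2
Q_cond = 60.1 kW

60.1


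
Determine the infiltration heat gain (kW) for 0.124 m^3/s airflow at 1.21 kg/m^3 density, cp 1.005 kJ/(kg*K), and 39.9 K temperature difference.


Q = V_dot * rho * cp * dT
Q = 0.124 * 1.21 * 1.005 * 39.9
Q = 6.017 kW

6.017


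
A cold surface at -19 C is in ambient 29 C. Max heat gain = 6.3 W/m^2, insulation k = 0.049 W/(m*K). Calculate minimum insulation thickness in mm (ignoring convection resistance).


dT = 29 - (-19) = 48 K
thickness = k * dT / q_max * 1000
thickness = 0.049 * 48 / 6.3 * 1000
thickness = 373.3 mm

373.3


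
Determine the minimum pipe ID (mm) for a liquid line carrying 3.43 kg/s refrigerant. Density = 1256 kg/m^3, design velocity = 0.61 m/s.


A = m_dot / (rho * v) = 3.43 / (1256 * 0.61) = 0.004476871672 m^2
d = sqrt(4*A/pi) * 1000
d = 75.5 mm

75.5


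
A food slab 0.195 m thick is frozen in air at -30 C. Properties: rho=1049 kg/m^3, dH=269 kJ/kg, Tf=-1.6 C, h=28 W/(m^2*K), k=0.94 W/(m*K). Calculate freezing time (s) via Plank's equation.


dT = -1.6 - (-30) = 28.4 K
term1 = a/(2h) = 0.195/(2*28) = 0.003482142857
term2 = a^2/(8k) = 0.195^2/(8*0.94) = 0.005056515957
t = rho*dH*1000/dT * (term1 + term2)
t = 1049*269*1000/28.4 * (0.003482142857 + 0.005056515957)
t = 84840 s

84840


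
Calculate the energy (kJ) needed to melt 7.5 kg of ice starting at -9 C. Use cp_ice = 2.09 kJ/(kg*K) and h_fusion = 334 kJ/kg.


Sensible heat = cp * dT = 2.09 * 9 = 18.81 kJ/kg
Total per kg = 18.81 + 334 = 352.81 kJ/kg
Q = m * total = 7.5 * 352.81
Q = 2646.1 kJ

2646.1


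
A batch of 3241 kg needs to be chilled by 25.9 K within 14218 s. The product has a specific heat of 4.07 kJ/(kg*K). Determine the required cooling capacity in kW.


Q = m * cp * dT / t
Q = 3241 * 4.07 * 25.9 / 14218
Q = 24.029 kW

24.029


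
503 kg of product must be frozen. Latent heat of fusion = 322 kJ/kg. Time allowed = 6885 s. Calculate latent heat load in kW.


Q_lat = m * h_fg / t
Q_lat = 503 * 322 / 6885
Q_lat = 23.52 kW

23.52


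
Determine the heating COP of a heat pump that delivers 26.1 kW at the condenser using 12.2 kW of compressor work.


COP_hp = Q_cond / W
COP_hp = 26.1 / 12.2
COP_hp = 2.139

2.139


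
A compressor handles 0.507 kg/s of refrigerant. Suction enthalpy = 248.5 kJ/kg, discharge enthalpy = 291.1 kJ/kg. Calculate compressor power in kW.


dh = 291.1 - 248.5 = 42.6 kJ/kg
W = m_dot * dh = 0.507 * 42.6 = 21.6 kW

21.6


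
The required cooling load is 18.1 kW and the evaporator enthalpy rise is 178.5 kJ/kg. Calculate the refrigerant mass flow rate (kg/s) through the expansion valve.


m_dot = Q / dh
m_dot = 18.1 / 178.5
m_dot = 0.1014 kg/s

0.1014


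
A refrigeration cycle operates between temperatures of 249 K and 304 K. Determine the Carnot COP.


dT = 304 - 249 = 55 K
COP_carnot = T_cold / dT = 249 / 55
COP_carnot = 4.527

4.527


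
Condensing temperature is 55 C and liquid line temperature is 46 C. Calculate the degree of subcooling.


Subcooling = T_cond - T_liquid
Subcooling = 55 - 46
Subcooling = 9 K

9


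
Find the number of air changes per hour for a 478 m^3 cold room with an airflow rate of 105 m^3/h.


ACH = flow / volume
ACH = 105 / 478
ACH = 0.22

0.22


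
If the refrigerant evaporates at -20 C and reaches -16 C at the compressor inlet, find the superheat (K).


Superheat = T_suction - T_evap
Superheat = -16 - (-20)
Superheat = 4 K

4


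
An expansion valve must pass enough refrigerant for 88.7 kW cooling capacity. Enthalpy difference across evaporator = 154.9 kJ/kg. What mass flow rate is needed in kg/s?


m_dot = Q / dh
m_dot = 88.7 / 154.9
m_dot = 0.5726 kg/s

0.5726


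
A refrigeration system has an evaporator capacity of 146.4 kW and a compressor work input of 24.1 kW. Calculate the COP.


COP = Q_evap / W
COP = 146.4 / 24.1
COP = 6.075

6.075


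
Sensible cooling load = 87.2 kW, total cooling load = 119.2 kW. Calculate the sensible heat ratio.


SHR = Q_sensible / Q_total
SHR = 87.2 / 119.2
SHR = 0.732

0.732


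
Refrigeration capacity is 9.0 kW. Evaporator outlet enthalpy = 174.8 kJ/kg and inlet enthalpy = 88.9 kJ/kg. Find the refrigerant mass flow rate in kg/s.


dh = 174.8 - 88.9 = 85.9 kJ/kg
m_dot = Q / dh = 9.0 / 85.9 = 0.1048 kg/s

0.1048


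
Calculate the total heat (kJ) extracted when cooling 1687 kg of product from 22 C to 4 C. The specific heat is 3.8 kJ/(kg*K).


dT = 22 - (4) = 18 K
Q = m * cp * dT = 1687 * 3.8 * 18
Q = 115391 kJ

115391


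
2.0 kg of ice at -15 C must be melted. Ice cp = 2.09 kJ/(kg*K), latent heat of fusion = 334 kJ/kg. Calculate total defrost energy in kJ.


Sensible heat = cp * dT = 2.09 * 15 = 31.35 kJ/kg
Total per kg = 31.35 + 334 = 365.35 kJ/kg
Q = m * total = 2.0 * 365.35
Q = 730.7 kJ

730.7


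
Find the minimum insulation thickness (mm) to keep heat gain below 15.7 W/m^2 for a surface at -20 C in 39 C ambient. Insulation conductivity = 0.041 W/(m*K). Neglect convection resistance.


dT = 39 - (-20) = 59 K
thickness = k * dT / q_max * 1000
thickness = 0.041 * 59 / 15.7 * 1000
thickness = 154.1 mm

154.1


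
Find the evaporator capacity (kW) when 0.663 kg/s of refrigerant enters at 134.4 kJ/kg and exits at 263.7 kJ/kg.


dh = 263.7 - 134.4 = 129.3 kJ/kg
Q_evap = m_dot * dh = 0.663 * 129.3
Q_evap = 85.73 kW

85.73


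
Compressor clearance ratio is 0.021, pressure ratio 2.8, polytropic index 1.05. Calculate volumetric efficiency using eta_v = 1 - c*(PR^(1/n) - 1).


PR^(1/n) = 2.8^(1/1.05) = 2.66602852
eta_v = 1 - 0.021 * (2.66602852 - 1)
eta_v = 0.965

0.965


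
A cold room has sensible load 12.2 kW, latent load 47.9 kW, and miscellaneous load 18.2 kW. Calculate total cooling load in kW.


Q_total = Q_s + Q_l + Q_misc
Q_total = 12.2 + 47.9 + 18.2
Q_total = 78.3 kW

78.3


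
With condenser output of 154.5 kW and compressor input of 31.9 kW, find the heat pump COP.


COP_hp = Q_cond / W
COP_hp = 154.5 / 31.9
COP_hp = 4.843

4.843


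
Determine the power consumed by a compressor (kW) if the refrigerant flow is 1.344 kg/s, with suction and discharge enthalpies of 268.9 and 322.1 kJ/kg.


dh = 322.1 - 268.9 = 53.2 kJ/kg
W = m_dot * dh = 1.344 * 53.2 = 71.5 kW

71.5


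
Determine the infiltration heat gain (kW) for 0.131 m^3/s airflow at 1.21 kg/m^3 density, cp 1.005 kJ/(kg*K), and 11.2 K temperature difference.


Q = V_dot * rho * cp * dT
Q = 0.131 * 1.21 * 1.005 * 11.2
Q = 1.784 kW

1.784


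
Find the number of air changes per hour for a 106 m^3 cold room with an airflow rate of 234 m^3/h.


ACH = flow / volume
ACH = 234 / 106
ACH = 2.208

2.208


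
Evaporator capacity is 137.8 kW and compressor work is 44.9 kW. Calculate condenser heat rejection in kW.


Q_cond = Q_evap + W
Q_cond = 137.8 + 44.9
Q_cond = 182.7 kW

182.7


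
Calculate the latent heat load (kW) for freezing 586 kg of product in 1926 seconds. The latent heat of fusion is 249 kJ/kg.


Q_lat = m * h_fg / t
Q_lat = 586 * 249 / 1926
Q_lat = 75.76 kW

75.76


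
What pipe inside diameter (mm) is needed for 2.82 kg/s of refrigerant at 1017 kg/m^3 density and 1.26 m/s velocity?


A = m_dot / (rho * v) = 2.82 / (1017 * 1.26) = 0.002200683617 m^2
d = sqrt(4*A/pi) * 1000
d = 52.9 mm

52.9


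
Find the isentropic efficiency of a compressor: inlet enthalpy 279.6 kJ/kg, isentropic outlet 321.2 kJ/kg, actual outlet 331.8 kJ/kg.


dh_ideal = 321.2 - 279.6 = 41.6 kJ/kg
dh_actual = 331.8 - 279.6 = 52.2 kJ/kg
eta_s = dh_ideal / dh_actual = 41.6 / 52.2
eta_s = 0.7969

0.7969


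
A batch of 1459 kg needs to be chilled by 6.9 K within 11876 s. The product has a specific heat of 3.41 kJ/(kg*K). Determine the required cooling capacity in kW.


Q = m * cp * dT / t
Q = 1459 * 3.41 * 6.9 / 11876
Q = 2.891 kW

2.891


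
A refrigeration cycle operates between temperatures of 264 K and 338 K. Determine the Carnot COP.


dT = 338 - 264 = 74 K
COP_carnot = T_cold / dT = 264 / 74
COP_carnot = 3.568

3.568


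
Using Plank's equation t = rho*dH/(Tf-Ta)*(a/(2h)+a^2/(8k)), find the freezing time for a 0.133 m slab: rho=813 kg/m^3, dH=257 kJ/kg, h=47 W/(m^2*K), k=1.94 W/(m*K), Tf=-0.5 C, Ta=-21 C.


dT = -0.5 - (-21) = 20.5 K
term1 = a/(2h) = 0.133/(2*47) = 0.001414893617
term2 = a^2/(8k) = 0.133^2/(8*1.94) = 0.001139755155
t = rho*dH*1000/dT * (term1 + term2)
t = 813*257*1000/20.5 * (0.001414893617 + 0.001139755155)
t = 26038 s

26038


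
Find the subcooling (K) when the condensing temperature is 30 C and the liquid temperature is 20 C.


Subcooling = T_cond - T_liquid
Subcooling = 30 - 20
Subcooling = 10 K

10


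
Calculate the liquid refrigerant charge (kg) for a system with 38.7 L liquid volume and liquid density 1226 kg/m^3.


Charge = V * rho / 1000
Charge = 38.7 * 1226 / 1000
Charge = 47.45 kg

47.45


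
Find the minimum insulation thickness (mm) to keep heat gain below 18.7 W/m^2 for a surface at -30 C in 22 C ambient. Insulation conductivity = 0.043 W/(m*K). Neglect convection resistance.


dT = 22 - (-30) = 52 K
thickness = k * dT / q_max * 1000
thickness = 0.043 * 52 / 18.7 * 1000
thickness = 119.6 mm

119.6


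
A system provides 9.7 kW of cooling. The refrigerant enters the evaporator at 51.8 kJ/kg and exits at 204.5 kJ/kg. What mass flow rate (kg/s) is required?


dh = 204.5 - 51.8 = 152.7 kJ/kg
m_dot = Q / dh = 9.7 / 152.7 = 0.0635 kg/s

0.0635


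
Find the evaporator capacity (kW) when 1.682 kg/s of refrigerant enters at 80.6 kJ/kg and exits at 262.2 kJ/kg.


dh = 262.2 - 80.6 = 181.6 kJ/kg
Q_evap = m_dot * dh = 1.682 * 181.6
Q_evap = 305.45 kW

305.45


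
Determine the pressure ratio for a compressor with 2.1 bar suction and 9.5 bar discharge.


PR = P_high / P_low
PR = 9.5 / 2.1
PR = 4.524

4.524
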